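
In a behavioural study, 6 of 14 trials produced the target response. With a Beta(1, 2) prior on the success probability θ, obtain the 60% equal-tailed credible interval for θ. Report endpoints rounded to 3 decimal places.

[0.310, 0.512]

Posterior: Beta(1+6, 2+8) = Beta(7, 10).
Equal-tailed 60% interval: the 0.2 and 0.8 quantiles of Beta(7, 10).
Posterior mean ≈ 0.412, SD ≈ 0.116; a Normal approximation gives roughly [0.314, 0.509].
Exact: F⁻¹(0.2) = 0.310; F⁻¹(0.8) = 0.512.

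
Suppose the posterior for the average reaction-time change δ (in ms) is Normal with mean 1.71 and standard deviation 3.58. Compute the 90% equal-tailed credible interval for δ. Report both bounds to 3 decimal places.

[-4.179, 7.599]

The posterior is symmetric, so the 90% equal-tailed interval is δ = 1.71 ± z·3.58 with z = 1.645.
Half-width: 1.645 × 3.58 = 5.889.
1.71 − 5.889 = -4.179; 1.71 + 5.889 = 7.599.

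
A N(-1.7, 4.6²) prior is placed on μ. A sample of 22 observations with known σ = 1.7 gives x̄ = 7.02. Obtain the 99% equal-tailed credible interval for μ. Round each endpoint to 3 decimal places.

Posterior precision = 1/4.6² + 22/1.7² = 0.0473 + 7.6125 = 7.6597, so posterior SD = 0.3613.
Posterior mean = (-1.7/4.6² + 22·7.02/1.7²) / 7.6597 = 6.9662.
Interval: 6.9662 ± 2.576 × 0.3613 → [6.035, 7.897].

[6.035, 7.897]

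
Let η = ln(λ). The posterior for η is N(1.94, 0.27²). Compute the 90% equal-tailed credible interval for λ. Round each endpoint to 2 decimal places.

[4.46, 10.85]

On the log scale the 90% interval is 1.94 ± 1.645 × 0.27 = [1.4959, 2.3841].
Exponentiate: [e^1.4959, e^2.3841] = [4.46, 10.85].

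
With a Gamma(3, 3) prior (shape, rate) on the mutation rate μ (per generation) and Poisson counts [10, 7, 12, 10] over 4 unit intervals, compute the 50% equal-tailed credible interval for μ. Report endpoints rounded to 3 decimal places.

[5.352, 6.596]

Posterior: Gamma(3+39, 3+4) = Gamma(42, 7) (shape, rate).
Equal-tailed 50% interval: Gamma(42, 7) quantiles at 0.25 and 0.75.
Posterior mean ≈ 6.000, SD ≈ 0.926; a Normal approximation gives roughly [5.376, 6.624].
Exact: lower = 5.352; upper = 6.596.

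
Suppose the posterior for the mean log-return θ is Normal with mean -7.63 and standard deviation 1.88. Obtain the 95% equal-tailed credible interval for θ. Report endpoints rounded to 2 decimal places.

The posterior is symmetric, so the 95% equal-tailed interval is θ = -7.63 ± z·1.88 with z = 1.960.
Half-width: 1.960 × 1.88 = 3.68.
-7.63 − 3.68 = -11.31; -7.63 + 3.68 = -3.95.

[-11.31, -3.95]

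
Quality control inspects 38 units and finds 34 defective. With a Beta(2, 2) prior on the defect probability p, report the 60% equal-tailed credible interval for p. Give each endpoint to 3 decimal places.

[0.814, 0.903]

Posterior: Beta(2+34, 2+4) = Beta(36, 6).
Equal-tailed 60% interval: the 0.2 and 0.8 quantiles of Beta(36, 6).
Posterior mean ≈ 0.857, SD ≈ 0.053; a Normal approximation gives roughly [0.812, 0.902].
Exact: F⁻¹(0.2) = 0.814; F⁻¹(0.8) = 0.903.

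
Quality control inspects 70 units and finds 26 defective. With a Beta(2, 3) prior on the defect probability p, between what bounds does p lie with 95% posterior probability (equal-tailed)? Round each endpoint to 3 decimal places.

[0.268, 0.485]

Posterior: Beta(2+26, 3+44) = Beta(28, 47).
Equal-tailed 95% interval: the 0.025 and 0.975 quantiles of Beta(28, 47).
Posterior mean ≈ 0.373, SD ≈ 0.055; a Normal approximation gives roughly [0.265, 0.482].
Exact: F⁻¹(0.025) = 0.268; F⁻¹(0.975) = 0.485.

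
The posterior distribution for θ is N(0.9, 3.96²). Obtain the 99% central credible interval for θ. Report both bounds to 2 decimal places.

[-9.30, 11.10]

The posterior is symmetric, so the 99% equal-tailed interval is θ = 0.9 ± z·3.96 with z = 2.576.
Half-width: 2.576 × 3.96 = 10.20.
0.9 − 10.20 = -9.30; 0.9 + 10.20 = 11.10.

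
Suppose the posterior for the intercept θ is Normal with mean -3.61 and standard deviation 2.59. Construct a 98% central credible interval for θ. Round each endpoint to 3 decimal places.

The posterior is symmetric, so the 98% equal-tailed interval is θ = -3.61 ± z·2.59 with z = 2.326.
Half-width: 2.326 × 2.59 = 6.025.
-3.61 − 6.025 = -9.635; -3.61 + 6.025 = 2.415.

[-9.635, 2.415]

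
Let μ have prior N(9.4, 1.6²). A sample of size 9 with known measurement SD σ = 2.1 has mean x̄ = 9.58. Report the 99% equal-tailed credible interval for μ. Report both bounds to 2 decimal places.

[7.90, 11.20]

Posterior precision = 1/1.6² + 9/2.1² = 0.3906 + 2.0408 = 2.4314, so posterior SD = 0.6413.
Posterior mean = (9.4/1.6² + 9·9.58/2.1²) / 2.4314 = 9.5511.
Interval: 9.5511 ± 2.576 × 0.6413 → [7.90, 11.20].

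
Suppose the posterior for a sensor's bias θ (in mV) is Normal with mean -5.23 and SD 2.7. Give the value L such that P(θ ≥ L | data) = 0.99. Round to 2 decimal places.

Need L with P(θ ≥ L) = 0.99: L = -5.23 − z_{0.01}·2.7.
z = 2.326; L = -5.23 − 2.326 × 2.7 = -11.51.

-11.51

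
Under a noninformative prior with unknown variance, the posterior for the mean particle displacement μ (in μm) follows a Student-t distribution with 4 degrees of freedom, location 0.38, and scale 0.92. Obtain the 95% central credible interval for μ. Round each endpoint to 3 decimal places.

[-2.174, 2.934]

The t_4 distribution is symmetric; the 95% interval is 0.38 ± t·0.92 with t_{0.975,4} = 2.776.
Half-width: 2.776 × 0.92 = 2.554.
0.38 − 2.554 = -2.174; 0.38 + 2.554 = 2.934.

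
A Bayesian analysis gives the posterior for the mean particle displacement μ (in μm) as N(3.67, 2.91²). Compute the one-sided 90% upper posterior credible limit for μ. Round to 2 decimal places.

7.40

Need U with P(μ ≤ U) = 0.90: U = 3.67 + z_{0.1}·2.91.
z = 1.282; U = 3.67 + 1.282 × 2.91 = 7.40.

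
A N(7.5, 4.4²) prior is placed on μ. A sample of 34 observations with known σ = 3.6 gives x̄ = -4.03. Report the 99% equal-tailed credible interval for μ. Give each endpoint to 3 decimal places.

Posterior precision = 1/4.4² + 34/3.6² = 0.0517 + 2.6235 = 2.6751, so posterior SD = 0.6114.
Posterior mean = (7.5/4.4² + 34·-4.03/3.6²) / 2.6751 = -3.8074.
Interval: -3.8074 ± 2.576 × 0.6114 → [-5.382, -2.232].

[-5.382, -2.232]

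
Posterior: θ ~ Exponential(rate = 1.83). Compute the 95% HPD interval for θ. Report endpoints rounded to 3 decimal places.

The exponential density is strictly decreasing on [0, ∞), so the HPD interval is anchored at 0: [0, q] with P(θ ≤ q) = 0.95.
q = −ln(1 − 0.95) / 1.83 = 2.9957 / 1.83 = 1.637.

[0.000, 1.637]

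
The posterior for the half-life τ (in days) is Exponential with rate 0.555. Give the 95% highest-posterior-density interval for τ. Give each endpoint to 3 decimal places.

[0.000, 5.398]

The exponential density is strictly decreasing on [0, ∞), so the HPD interval is anchored at 0: [0, q] with P(τ ≤ q) = 0.95.
q = −ln(1 − 0.95) / 0.555 = 2.9957 / 0.555 = 5.398.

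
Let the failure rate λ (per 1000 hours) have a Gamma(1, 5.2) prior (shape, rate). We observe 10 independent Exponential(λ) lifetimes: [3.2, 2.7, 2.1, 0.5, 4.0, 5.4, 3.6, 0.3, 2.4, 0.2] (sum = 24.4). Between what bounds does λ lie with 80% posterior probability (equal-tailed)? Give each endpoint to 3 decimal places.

Posterior: Gamma(1+10, 5.2+24.4) = Gamma(11, 29.6) (shape, rate).
Equal-tailed 80% interval: Gamma(11, 29.6) quantiles at 0.1 and 0.9.
Posterior mean ≈ 0.372, SD ≈ 0.112; a Normal approximation gives roughly [0.228, 0.515].
Exact: lower = 0.237; upper = 0.520.

[0.237, 0.520]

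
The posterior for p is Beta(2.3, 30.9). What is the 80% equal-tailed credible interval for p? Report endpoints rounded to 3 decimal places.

Posterior: Beta(2.3, 30.9).
Equal-tailed 80% interval: the 0.1 and 0.9 quantiles of Beta(2.3, 30.9).
Posterior mean ≈ 0.069, SD ≈ 0.043; a Normal approximation gives roughly [0.014, 0.125].
Exact: F⁻¹(0.1) = 0.022; F⁻¹(0.9) = 0.128.

[0.022, 0.128]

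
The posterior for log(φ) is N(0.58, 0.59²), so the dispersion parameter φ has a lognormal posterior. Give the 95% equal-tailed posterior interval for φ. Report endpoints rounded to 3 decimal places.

[0.562, 5.677]

On the log scale the 95% interval is 0.58 ± 1.960 × 0.59 = [-0.5764, 1.7364].
Exponentiate: [e^-0.5764, e^1.7364] = [0.562, 5.677].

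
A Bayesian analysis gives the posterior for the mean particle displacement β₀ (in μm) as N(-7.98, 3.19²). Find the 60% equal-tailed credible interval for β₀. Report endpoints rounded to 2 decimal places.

[-10.66, -5.30]

The posterior is symmetric, so the 60% equal-tailed interval is β₀ = -7.98 ± z·3.19 with z = 0.842.
Half-width: 0.842 × 3.19 = 2.68.
-7.98 − 2.68 = -10.66; -7.98 + 2.68 = -5.30.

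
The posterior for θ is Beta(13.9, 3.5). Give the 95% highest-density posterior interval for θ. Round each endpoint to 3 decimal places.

[0.616, 0.961]

The posterior is unimodal and skewed, so the HPD interval has equal density at both endpoints and is the shortest 95% interval.
Solving f(0.616) = f(0.961) with F(0.961) − F(0.616) = 0.95 gives [0.616, 0.961].
For comparison, the equal-tailed interval is [0.588, 0.946]; the HPD is narrower and shifted toward the mode.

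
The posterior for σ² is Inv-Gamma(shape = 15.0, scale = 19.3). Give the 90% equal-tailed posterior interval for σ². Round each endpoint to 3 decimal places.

Inverse-Gamma(15.0, 19.3) quantiles: F⁻¹(0.05) and F⁻¹(0.95).
Equivalently, 1/σ² ~ Gamma(15.0, rate = 19.3); invert its 0.95 and 0.05 quantiles.
Posterior mean ≈ 1.379, SD ≈ 0.382; a Normal approximation gives roughly [0.750, 2.007].
Exact: lower = 0.882; upper = 2.087.

[0.882, 2.087]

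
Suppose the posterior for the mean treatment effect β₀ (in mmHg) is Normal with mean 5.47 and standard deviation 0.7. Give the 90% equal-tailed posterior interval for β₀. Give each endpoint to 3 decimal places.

The posterior is symmetric, so the 90% equal-tailed interval is β₀ = 5.47 ± z·0.7 with z = 1.645.
Half-width: 1.645 × 0.7 = 1.151.
5.47 − 1.151 = 4.319; 5.47 + 1.151 = 6.621.

[4.319, 6.621]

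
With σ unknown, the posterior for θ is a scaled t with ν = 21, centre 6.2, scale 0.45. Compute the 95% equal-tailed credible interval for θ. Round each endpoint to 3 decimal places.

[5.264, 7.136]

The t_21 distribution is symmetric; the 95% interval is 6.2 ± t·0.45 with t_{0.975,21} = 2.080.
Half-width: 2.080 × 0.45 = 0.936.
6.2 − 0.936 = 5.264; 6.2 + 0.936 = 7.136.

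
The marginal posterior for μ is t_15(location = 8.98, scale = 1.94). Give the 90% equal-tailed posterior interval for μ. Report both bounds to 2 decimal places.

[5.58, 12.38]

The t_15 distribution is symmetric; the 90% interval is 8.98 ± t·1.94 with t_{0.95,15} = 1.753.
Half-width: 1.753 × 1.94 = 3.40.
8.98 − 3.40 = 5.58; 8.98 + 3.40 = 12.38.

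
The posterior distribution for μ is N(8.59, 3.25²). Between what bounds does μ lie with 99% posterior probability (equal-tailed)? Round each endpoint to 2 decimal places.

[0.22, 16.96]

The posterior is symmetric, so the 99% equal-tailed interval is μ = 8.59 ± z·3.25 with z = 2.576.
Half-width: 2.576 × 3.25 = 8.37.
8.59 − 8.37 = 0.22; 8.59 + 8.37 = 16.96.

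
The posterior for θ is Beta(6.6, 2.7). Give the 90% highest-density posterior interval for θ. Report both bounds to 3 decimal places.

The posterior is unimodal and skewed, so the HPD interval has equal density at both endpoints and is the shortest 90% interval.
Solving f(0.492) = f(0.940) with F(0.940) − F(0.492) = 0.90 gives [0.492, 0.940].
For comparison, the equal-tailed interval is [0.452, 0.914]; the HPD is narrower and shifted toward the mode.

[0.492, 0.940]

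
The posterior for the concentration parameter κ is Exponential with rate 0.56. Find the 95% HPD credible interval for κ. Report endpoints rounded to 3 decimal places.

[0.000, 5.350]

The exponential density is strictly decreasing on [0, ∞), so the HPD interval is anchored at 0: [0, q] with P(κ ≤ q) = 0.95.
q = −ln(1 − 0.95) / 0.56 = 2.9957 / 0.56 = 5.350.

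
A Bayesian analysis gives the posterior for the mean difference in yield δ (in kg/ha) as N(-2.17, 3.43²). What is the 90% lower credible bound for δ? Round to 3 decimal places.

Need L with P(δ ≥ L) = 0.90: L = -2.17 − z_{0.1}·3.43.
z = 1.282; L = -2.17 − 1.282 × 3.43 = -6.566.

-6.566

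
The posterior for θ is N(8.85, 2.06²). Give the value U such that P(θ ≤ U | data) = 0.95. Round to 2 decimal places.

Need U with P(θ ≤ U) = 0.95: U = 8.85 + z_{0.05}·2.06.
z = 1.645; U = 8.85 + 1.645 × 2.06 = 12.24.

12.24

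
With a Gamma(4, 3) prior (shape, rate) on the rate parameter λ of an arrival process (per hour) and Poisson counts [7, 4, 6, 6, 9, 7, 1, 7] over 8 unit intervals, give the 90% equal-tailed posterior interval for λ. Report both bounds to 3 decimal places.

Posterior: Gamma(4+47, 3+8) = Gamma(51, 11) (shape, rate).
Equal-tailed 90% interval: Gamma(51, 11) quantiles at 0.05 and 0.95.
Posterior mean ≈ 4.636, SD ≈ 0.649; a Normal approximation gives roughly [3.568, 5.704].
Exact: lower = 3.623; upper = 5.753.

[3.623, 5.753]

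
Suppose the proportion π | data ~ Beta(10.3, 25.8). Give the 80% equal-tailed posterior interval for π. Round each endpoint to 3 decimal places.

[0.192, 0.383]

Posterior: Beta(10.3, 25.8).
Equal-tailed 80% interval: the 0.1 and 0.9 quantiles of Beta(10.3, 25.8).
Posterior mean ≈ 0.285, SD ≈ 0.074; a Normal approximation gives roughly [0.190, 0.380].
Exact: F⁻¹(0.1) = 0.192; F⁻¹(0.9) = 0.383.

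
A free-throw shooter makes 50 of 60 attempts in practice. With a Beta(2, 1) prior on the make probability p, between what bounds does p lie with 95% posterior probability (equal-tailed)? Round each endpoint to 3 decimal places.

Posterior: Beta(2+50, 1+10) = Beta(52, 11).
Equal-tailed 95% interval: the 0.025 and 0.975 quantiles of Beta(52, 11).
Posterior mean ≈ 0.825, SD ≈ 0.047; a Normal approximation gives roughly [0.732, 0.918].
Exact: F⁻¹(0.025) = 0.723; F⁻¹(0.975) = 0.908.

[0.723, 0.908]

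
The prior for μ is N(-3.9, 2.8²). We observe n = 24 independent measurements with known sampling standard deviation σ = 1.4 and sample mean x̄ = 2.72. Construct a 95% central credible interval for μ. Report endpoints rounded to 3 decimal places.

[2.095, 3.209]

Posterior precision = 1/2.8² + 24/1.4² = 0.1276 + 12.2449 = 12.3724, so posterior SD = 0.2843.
Posterior mean = (-3.9/2.8² + 24·2.72/1.4²) / 12.3724 = 2.6518.
Interval: 2.6518 ± 1.960 × 0.2843 → [2.095, 3.209].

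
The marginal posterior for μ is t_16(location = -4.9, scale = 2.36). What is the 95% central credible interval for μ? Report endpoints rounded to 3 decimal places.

[-9.903, 0.103]

The t_16 distribution is symmetric; the 95% interval is -4.9 ± t·2.36 with t_{0.975,16} = 2.120.
Half-width: 2.120 × 2.36 = 5.003.
-4.9 − 5.003 = -9.903; -4.9 + 5.003 = 0.103.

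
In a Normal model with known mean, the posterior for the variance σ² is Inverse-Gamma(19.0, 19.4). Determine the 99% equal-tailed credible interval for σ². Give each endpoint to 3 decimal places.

[0.605, 2.012]

Inverse-Gamma(19.0, 19.4) quantiles: F⁻¹(0.005) and F⁻¹(0.995).
Equivalently, 1/σ² ~ Gamma(19.0, rate = 19.4); invert its 0.995 and 0.005 quantiles.
Posterior mean ≈ 1.078, SD ≈ 0.261; a Normal approximation gives roughly [0.404, 1.751].
Exact: lower = 0.605; upper = 2.012.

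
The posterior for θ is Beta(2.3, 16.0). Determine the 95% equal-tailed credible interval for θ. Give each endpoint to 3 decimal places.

Posterior: Beta(2.3, 16.0).
Equal-tailed 95% interval: the 0.025 and 0.975 quantiles of Beta(2.3, 16.0).
Posterior mean ≈ 0.126, SD ≈ 0.075; a Normal approximation gives roughly [-0.022, 0.274].
Exact: F⁻¹(0.025) = 0.020; F⁻¹(0.975) = 0.307.

[0.020, 0.307]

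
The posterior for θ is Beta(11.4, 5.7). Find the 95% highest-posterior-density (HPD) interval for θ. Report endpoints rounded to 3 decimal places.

[0.449, 0.873]

The posterior is unimodal and skewed, so the HPD interval has equal density at both endpoints and is the shortest 95% interval.
Solving f(0.449) = f(0.873) with F(0.873) − F(0.449) = 0.95 gives [0.449, 0.873].
For comparison, the equal-tailed interval is [0.435, 0.862]; the HPD is narrower and shifted toward the mode.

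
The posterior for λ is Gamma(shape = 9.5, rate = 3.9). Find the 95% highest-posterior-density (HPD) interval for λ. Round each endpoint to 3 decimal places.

The posterior is unimodal and skewed, so the HPD interval has equal density at both endpoints and is the shortest 95% interval.
Solving f(1.014) = f(4.011) with F(4.011) − F(1.014) = 0.95 gives [1.014, 4.011].
For comparison, the equal-tailed interval is [1.142, 4.212]; the HPD is narrower and shifted toward the mode.

[1.014, 4.011]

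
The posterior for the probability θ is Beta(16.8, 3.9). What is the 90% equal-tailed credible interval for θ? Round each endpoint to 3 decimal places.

Posterior: Beta(16.8, 3.9).
Equal-tailed 90% interval: the 0.05 and 0.95 quantiles of Beta(16.8, 3.9).
Posterior mean ≈ 0.812, SD ≈ 0.084; a Normal approximation gives roughly [0.674, 0.950].
Exact: F⁻¹(0.05) = 0.658; F⁻¹(0.95) = 0.931.

[0.658, 0.931]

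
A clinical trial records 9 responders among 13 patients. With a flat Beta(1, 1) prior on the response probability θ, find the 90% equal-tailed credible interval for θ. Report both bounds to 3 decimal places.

[0.460, 0.847]

Posterior: Beta(1+9, 1+4) = Beta(10, 5).
Equal-tailed 90% interval: the 0.05 and 0.95 quantiles of Beta(10, 5).
Posterior mean ≈ 0.667, SD ≈ 0.118; a Normal approximation gives roughly [0.473, 0.861].
Exact: F⁻¹(0.05) = 0.460; F⁻¹(0.95) = 0.847.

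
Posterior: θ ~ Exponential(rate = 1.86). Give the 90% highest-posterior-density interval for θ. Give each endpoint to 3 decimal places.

The exponential density is strictly decreasing on [0, ∞), so the HPD interval is anchored at 0: [0, q] with P(θ ≤ q) = 0.90.
q = −ln(1 − 0.90) / 1.86 = 2.3026 / 1.86 = 1.238.

[0.000, 1.238]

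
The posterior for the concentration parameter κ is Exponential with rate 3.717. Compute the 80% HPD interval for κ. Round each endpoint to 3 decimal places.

[0.000, 0.433]

The exponential density is strictly decreasing on [0, ∞), so the HPD interval is anchored at 0: [0, q] with P(κ ≤ q) = 0.80.
q = −ln(1 − 0.80) / 3.717 = 1.6094 / 3.717 = 0.433.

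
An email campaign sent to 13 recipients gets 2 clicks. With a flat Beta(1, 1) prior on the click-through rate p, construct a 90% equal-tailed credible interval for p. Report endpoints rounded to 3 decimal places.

Posterior: Beta(1+2, 1+11) = Beta(3, 12).
Equal-tailed 90% interval: the 0.05 and 0.95 quantiles of Beta(3, 12).
Posterior mean ≈ 0.200, SD ≈ 0.100; a Normal approximation gives roughly [0.036, 0.364].
Exact: F⁻¹(0.05) = 0.061; F⁻¹(0.95) = 0.385.

[0.061, 0.385]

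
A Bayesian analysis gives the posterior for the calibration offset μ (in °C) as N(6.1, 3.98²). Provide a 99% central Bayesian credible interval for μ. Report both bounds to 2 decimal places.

The posterior is symmetric, so the 99% equal-tailed interval is μ = 6.1 ± z·3.98 with z = 2.576.
Half-width: 2.576 × 3.98 = 10.25.
6.1 − 10.25 = -4.15; 6.1 + 10.25 = 16.35.

[-4.15, 16.35]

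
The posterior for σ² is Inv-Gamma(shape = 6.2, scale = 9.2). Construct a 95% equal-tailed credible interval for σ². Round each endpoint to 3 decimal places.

[0.770, 3.962]

Inverse-Gamma(6.2, 9.2) quantiles: F⁻¹(0.025) and F⁻¹(0.975).
Equivalently, 1/σ² ~ Gamma(6.2, rate = 9.2); invert its 0.975 and 0.025 quantiles.
Posterior mean ≈ 1.769, SD ≈ 0.863; a Normal approximation gives roughly [0.077, 3.461].
Exact: lower = 0.770; upper = 3.962.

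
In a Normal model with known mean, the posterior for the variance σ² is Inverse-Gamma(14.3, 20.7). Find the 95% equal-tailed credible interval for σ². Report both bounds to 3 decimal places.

[0.916, 2.628]

Inverse-Gamma(14.3, 20.7) quantiles: F⁻¹(0.025) and F⁻¹(0.975).
Equivalently, 1/σ² ~ Gamma(14.3, rate = 20.7); invert its 0.975 and 0.025 quantiles.
Posterior mean ≈ 1.556, SD ≈ 0.444; a Normal approximation gives roughly [0.687, 2.426].
Exact: lower = 0.916; upper = 2.628.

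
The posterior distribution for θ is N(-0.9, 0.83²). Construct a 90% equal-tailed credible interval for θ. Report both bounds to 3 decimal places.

The posterior is symmetric, so the 90% equal-tailed interval is θ = -0.9 ± z·0.83 with z = 1.645.
Half-width: 1.645 × 0.83 = 1.365.
-0.9 − 1.365 = -2.265; -0.9 + 1.365 = 0.465.

[-2.265, 0.465]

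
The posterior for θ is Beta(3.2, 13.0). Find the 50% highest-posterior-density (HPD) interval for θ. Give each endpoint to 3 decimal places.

[0.099, 0.224]

The posterior is unimodal and skewed, so the HPD interval has equal density at both endpoints and is the shortest 50% interval.
Solving f(0.099) = f(0.224) with F(0.224) − F(0.099) = 0.50 gives [0.099, 0.224].
For comparison, the equal-tailed interval is [0.126, 0.256]; the HPD is narrower and shifted toward the mode.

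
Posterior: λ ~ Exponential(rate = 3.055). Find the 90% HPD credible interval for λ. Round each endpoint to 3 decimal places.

The exponential density is strictly decreasing on [0, ∞), so the HPD interval is anchored at 0: [0, q] with P(λ ≤ q) = 0.90.
q = −ln(1 − 0.90) / 3.055 = 2.3026 / 3.055 = 0.754.

[0.000, 0.754]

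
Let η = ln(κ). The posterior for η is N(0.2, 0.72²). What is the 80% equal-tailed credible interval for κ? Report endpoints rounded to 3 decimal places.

On the log scale the 80% interval is 0.2 ± 1.282 × 0.72 = [-0.7227, 1.1227].
Exponentiate: [e^-0.7227, e^1.1227] = [0.485, 3.073].

[0.485, 3.073]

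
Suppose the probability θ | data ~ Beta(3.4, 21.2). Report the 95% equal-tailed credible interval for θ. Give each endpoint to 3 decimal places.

Posterior: Beta(3.4, 21.2).
Equal-tailed 95% interval: the 0.025 and 0.975 quantiles of Beta(3.4, 21.2).
Posterior mean ≈ 0.138, SD ≈ 0.068; a Normal approximation gives roughly [0.005, 0.272].
Exact: F⁻¹(0.025) = 0.035; F⁻¹(0.975) = 0.296.

[0.035, 0.296]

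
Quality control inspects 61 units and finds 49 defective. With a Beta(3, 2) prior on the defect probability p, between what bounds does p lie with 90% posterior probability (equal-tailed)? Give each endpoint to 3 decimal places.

Posterior: Beta(3+49, 2+12) = Beta(52, 14).
Equal-tailed 90% interval: the 0.05 and 0.95 quantiles of Beta(52, 14).
Posterior mean ≈ 0.788, SD ≈ 0.050; a Normal approximation gives roughly [0.706, 0.870].
Exact: F⁻¹(0.05) = 0.701; F⁻¹(0.95) = 0.865.

[0.701, 0.865]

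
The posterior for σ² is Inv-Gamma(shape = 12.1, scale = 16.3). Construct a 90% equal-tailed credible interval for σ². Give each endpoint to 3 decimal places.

Inverse-Gamma(12.1, 16.3) quantiles: F⁻¹(0.05) and F⁻¹(0.95).
Equivalently, 1/σ² ~ Gamma(12.1, rate = 16.3); invert its 0.95 and 0.05 quantiles.
Posterior mean ≈ 1.468, SD ≈ 0.462; a Normal approximation gives roughly [0.708, 2.228].
Exact: lower = 0.889; upper = 2.328.

[0.889, 2.328]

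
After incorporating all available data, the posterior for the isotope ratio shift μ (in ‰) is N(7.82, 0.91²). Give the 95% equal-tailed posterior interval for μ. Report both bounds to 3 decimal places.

The posterior is symmetric, so the 95% equal-tailed interval is μ = 7.82 ± z·0.91 with z = 1.960.
Half-width: 1.960 × 0.91 = 1.784.
7.82 − 1.784 = 6.036; 7.82 + 1.784 = 9.604.

[6.036, 9.604]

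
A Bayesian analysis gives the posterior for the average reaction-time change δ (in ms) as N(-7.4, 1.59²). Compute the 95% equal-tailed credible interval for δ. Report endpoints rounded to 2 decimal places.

The posterior is symmetric, so the 95% equal-tailed interval is δ = -7.4 ± z·1.59 with z = 1.960.
Half-width: 1.960 × 1.59 = 3.12.
-7.4 − 3.12 = -10.52; -7.4 + 3.12 = -4.28.

[-10.52, -4.28]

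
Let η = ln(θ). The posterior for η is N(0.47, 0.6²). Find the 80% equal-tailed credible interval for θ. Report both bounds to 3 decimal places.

On the log scale the 80% interval is 0.47 ± 1.282 × 0.6 = [-0.2989, 1.2389].
Exponentiate: [e^-0.2989, e^1.2389] = [0.742, 3.452].

[0.742, 3.452]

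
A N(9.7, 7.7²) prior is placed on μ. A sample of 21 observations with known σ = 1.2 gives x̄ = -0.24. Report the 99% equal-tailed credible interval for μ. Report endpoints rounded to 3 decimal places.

Posterior precision = 1/7.7² + 21/1.2² = 0.0169 + 14.5833 = 14.6002, so posterior SD = 0.2617.
Posterior mean = (9.7/7.7² + 21·-0.24/1.2²) / 14.6002 = -0.2285.
Interval: -0.2285 ± 2.576 × 0.2617 → [-0.903, 0.446].

[-0.903, 0.446]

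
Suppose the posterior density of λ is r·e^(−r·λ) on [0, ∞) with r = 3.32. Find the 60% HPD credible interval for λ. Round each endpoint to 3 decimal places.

The exponential density is strictly decreasing on [0, ∞), so the HPD interval is anchored at 0: [0, q] with P(λ ≤ q) = 0.60.
q = −ln(1 − 0.60) / 3.32 = 0.9163 / 3.32 = 0.276.

[0.000, 0.276]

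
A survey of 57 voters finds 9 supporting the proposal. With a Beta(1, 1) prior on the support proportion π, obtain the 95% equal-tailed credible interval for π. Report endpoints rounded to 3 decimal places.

[0.086, 0.274]

Posterior: Beta(1+9, 1+48) = Beta(10, 49).
Equal-tailed 95% interval: the 0.025 and 0.975 quantiles of Beta(10, 49).
Posterior mean ≈ 0.169, SD ≈ 0.048; a Normal approximation gives roughly [0.075, 0.264].
Exact: F⁻¹(0.025) = 0.086; F⁻¹(0.975) = 0.274.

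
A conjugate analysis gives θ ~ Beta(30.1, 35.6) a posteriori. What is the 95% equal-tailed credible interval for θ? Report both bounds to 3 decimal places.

[0.340, 0.579]

Posterior: Beta(30.1, 35.6).
Equal-tailed 95% interval: the 0.025 and 0.975 quantiles of Beta(30.1, 35.6).
Posterior mean ≈ 0.458, SD ≈ 0.061; a Normal approximation gives roughly [0.339, 0.578].
Exact: F⁻¹(0.025) = 0.340; F⁻¹(0.975) = 0.579.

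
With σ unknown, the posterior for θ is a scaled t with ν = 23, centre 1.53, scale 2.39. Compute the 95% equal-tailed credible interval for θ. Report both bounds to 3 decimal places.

[-3.414, 6.474]

The t_23 distribution is symmetric; the 95% interval is 1.53 ± t·2.39 with t_{0.975,23} = 2.069.
Half-width: 2.069 × 2.39 = 4.944.
1.53 − 4.944 = -3.414; 1.53 + 4.944 = 6.474.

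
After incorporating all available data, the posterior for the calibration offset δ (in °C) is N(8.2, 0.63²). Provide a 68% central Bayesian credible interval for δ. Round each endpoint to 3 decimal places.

[7.573, 8.827]

The posterior is symmetric, so the 68% equal-tailed interval is δ = 8.2 ± z·0.63 with z = 0.994.
Half-width: 0.994 × 0.63 = 0.627.
8.2 − 0.627 = 7.573; 8.2 + 0.627 = 8.827.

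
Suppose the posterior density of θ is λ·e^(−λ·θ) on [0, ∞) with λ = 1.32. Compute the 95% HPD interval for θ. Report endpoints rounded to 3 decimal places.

[0.000, 2.269]

The exponential density is strictly decreasing on [0, ∞), so the HPD interval is anchored at 0: [0, q] with P(θ ≤ q) = 0.95.
q = −ln(1 − 0.95) / 1.32 = 2.9957 / 1.32 = 2.269.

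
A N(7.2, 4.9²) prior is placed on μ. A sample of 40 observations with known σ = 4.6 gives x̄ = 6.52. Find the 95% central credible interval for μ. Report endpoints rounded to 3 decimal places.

Posterior precision = 1/4.9² + 40/4.6² = 0.0416 + 1.8904 = 1.9320, so posterior SD = 0.7194.
Posterior mean = (7.2/4.9² + 40·6.52/4.6²) / 1.9320 = 6.5347.
Interval: 6.5347 ± 1.960 × 0.7194 → [5.125, 7.945].

[5.125, 7.945]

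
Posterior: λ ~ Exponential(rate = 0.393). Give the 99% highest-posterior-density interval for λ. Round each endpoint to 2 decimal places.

[0.00, 11.72]

The exponential density is strictly decreasing on [0, ∞), so the HPD interval is anchored at 0: [0, q] with P(λ ≤ q) = 0.99.
q = −ln(1 − 0.99) / 0.393 = 4.6052 / 0.393 = 11.72.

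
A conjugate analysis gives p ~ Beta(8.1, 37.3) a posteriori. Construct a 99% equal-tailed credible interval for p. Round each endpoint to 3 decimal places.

Posterior: Beta(8.1, 37.3).
Equal-tailed 99% interval: the 0.005 and 0.995 quantiles of Beta(8.1, 37.3).
Posterior mean ≈ 0.178, SD ≈ 0.056; a Normal approximation gives roughly [0.034, 0.323].
Exact: F⁻¹(0.005) = 0.062; F⁻¹(0.995) = 0.346.

[0.062, 0.346]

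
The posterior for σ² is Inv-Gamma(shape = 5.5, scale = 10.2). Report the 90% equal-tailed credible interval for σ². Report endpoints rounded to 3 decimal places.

[1.037, 4.459]

Inverse-Gamma(5.5, 10.2) quantiles: F⁻¹(0.05) and F⁻¹(0.95).
Equivalently, 1/σ² ~ Gamma(5.5, rate = 10.2); invert its 0.95 and 0.05 quantiles.
Posterior mean ≈ 2.267, SD ≈ 1.212; a Normal approximation gives roughly [0.274, 4.260].
Exact: lower = 1.037; upper = 4.459.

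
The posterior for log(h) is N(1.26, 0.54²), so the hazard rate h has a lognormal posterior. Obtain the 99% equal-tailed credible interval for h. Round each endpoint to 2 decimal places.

On the log scale the 99% interval is 1.26 ± 2.576 × 0.54 = [-0.1309, 2.6509].
Exponentiate: [e^-0.1309, e^2.6509] = [0.88, 14.17].

[0.88, 14.17]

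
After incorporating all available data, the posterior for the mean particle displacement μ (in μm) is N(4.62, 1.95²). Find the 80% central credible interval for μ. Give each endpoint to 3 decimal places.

[2.121, 7.119]

The posterior is symmetric, so the 80% equal-tailed interval is μ = 4.62 ± z·1.95 with z = 1.282.
Half-width: 1.282 × 1.95 = 2.499.
4.62 − 2.499 = 2.121; 4.62 + 2.499 = 7.119.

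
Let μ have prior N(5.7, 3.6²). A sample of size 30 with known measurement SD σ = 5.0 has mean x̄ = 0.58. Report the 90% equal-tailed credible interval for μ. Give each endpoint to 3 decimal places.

[-0.566, 2.345]

Posterior precision = 1/3.6² + 30/5.0² = 0.0772 + 1.2000 = 1.2772, so posterior SD = 0.8849.
Posterior mean = (5.7/3.6² + 30·0.58/5.0²) / 1.2772 = 0.8893.
Interval: 0.8893 ± 1.645 × 0.8849 → [-0.566, 2.345].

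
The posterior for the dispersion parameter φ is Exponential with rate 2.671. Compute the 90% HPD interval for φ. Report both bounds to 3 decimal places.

[0.000, 0.862]

The exponential density is strictly decreasing on [0, ∞), so the HPD interval is anchored at 0: [0, q] with P(φ ≤ q) = 0.90.
q = −ln(1 − 0.90) / 2.671 = 2.3026 / 2.671 = 0.862.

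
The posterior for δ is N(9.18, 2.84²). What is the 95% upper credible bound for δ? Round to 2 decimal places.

Need U with P(δ ≤ U) = 0.95: U = 9.18 + z_{0.05}·2.84.
z = 1.645; U = 9.18 + 1.645 × 2.84 = 13.85.

13.85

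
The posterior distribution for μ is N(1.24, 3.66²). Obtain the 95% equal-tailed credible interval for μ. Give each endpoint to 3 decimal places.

[-5.933, 8.413]

The posterior is symmetric, so the 95% equal-tailed interval is μ = 1.24 ± z·3.66 with z = 1.960.
Half-width: 1.960 × 3.66 = 7.173.
1.24 − 7.173 = -5.933; 1.24 + 7.173 = 8.413.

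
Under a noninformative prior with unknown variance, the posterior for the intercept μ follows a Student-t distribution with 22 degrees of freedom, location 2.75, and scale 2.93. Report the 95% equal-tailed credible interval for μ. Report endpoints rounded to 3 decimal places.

The t_22 distribution is symmetric; the 95% interval is 2.75 ± t·2.93 with t_{0.975,22} = 2.074.
Half-width: 2.074 × 2.93 = 6.076.
2.75 − 6.076 = -3.326; 2.75 + 6.076 = 8.826.

[-3.326, 8.826]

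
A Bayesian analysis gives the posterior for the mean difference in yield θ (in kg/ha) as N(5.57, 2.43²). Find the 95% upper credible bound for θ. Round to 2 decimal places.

9.57

Need U with P(θ ≤ U) = 0.95: U = 5.57 + z_{0.05}·2.43.
z = 1.645; U = 5.57 + 1.645 × 2.43 = 9.57.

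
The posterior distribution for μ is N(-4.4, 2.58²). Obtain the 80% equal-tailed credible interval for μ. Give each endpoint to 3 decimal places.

The posterior is symmetric, so the 80% equal-tailed interval is μ = -4.4 ± z·2.58 with z = 1.282.
Half-width: 1.282 × 2.58 = 3.306.
-4.4 − 3.306 = -7.706; -4.4 + 3.306 = -1.094.

[-7.706, -1.094]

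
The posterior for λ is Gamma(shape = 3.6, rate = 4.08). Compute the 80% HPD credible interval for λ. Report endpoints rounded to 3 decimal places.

The posterior is unimodal and skewed, so the HPD interval has equal density at both endpoints and is the shortest 80% interval.
Solving f(0.247) = f(1.311) with F(1.311) − F(0.247) = 0.80 gives [0.247, 1.311].
For comparison, the equal-tailed interval is [0.363, 1.506]; the HPD is narrower and shifted toward the mode.

[0.247, 1.311]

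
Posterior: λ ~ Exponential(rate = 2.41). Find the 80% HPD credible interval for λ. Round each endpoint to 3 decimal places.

[0.000, 0.668]

The exponential density is strictly decreasing on [0, ∞), so the HPD interval is anchored at 0: [0, q] with P(λ ≤ q) = 0.80.
q = −ln(1 − 0.80) / 2.41 = 1.6094 / 2.41 = 0.668.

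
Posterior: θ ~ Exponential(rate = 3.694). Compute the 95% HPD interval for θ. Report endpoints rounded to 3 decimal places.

The exponential density is strictly decreasing on [0, ∞), so the HPD interval is anchored at 0: [0, q] with P(θ ≤ q) = 0.95.
q = −ln(1 − 0.95) / 3.694 = 2.9957 / 3.694 = 0.811.

[0.000, 0.811]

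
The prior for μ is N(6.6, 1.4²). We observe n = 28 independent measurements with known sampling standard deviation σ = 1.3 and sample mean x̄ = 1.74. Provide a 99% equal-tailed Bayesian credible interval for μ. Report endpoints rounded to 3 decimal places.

[1.262, 2.508]

Posterior precision = 1/1.4² + 28/1.3² = 0.5102 + 16.5680 = 17.0783, so posterior SD = 0.2420.
Posterior mean = (6.6/1.4² + 28·1.74/1.3²) / 17.0783 = 1.8852.
Interval: 1.8852 ± 2.576 × 0.2420 → [1.262, 2.508].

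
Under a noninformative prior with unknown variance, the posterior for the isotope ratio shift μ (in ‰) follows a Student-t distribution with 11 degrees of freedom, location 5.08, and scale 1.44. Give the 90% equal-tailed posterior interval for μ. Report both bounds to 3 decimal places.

[2.494, 7.666]

The t_11 distribution is symmetric; the 90% interval is 5.08 ± t·1.44 with t_{0.95,11} = 1.796.
Half-width: 1.796 × 1.44 = 2.586.
5.08 − 2.586 = 2.494; 5.08 + 2.586 = 7.666.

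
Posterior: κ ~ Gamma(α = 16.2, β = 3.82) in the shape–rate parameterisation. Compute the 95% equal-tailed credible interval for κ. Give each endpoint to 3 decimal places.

Posterior: Gamma(shape 16.2, rate 3.82).
Equal-tailed 95% interval: Gamma(16.2, 3.82) quantiles at 0.025 and 0.975.
Posterior mean ≈ 4.241, SD ≈ 1.054; a Normal approximation gives roughly [2.176, 6.306].
Exact: lower = 2.434; upper = 6.542.

[2.434, 6.542]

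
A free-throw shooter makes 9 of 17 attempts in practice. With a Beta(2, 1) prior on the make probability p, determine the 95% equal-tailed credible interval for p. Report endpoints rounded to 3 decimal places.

[0.335, 0.756]

Posterior: Beta(2+9, 1+8) = Beta(11, 9).
Equal-tailed 95% interval: the 0.025 and 0.975 quantiles of Beta(11, 9).
Posterior mean ≈ 0.550, SD ≈ 0.109; a Normal approximation gives roughly [0.337, 0.763].
Exact: F⁻¹(0.025) = 0.335; F⁻¹(0.975) = 0.756.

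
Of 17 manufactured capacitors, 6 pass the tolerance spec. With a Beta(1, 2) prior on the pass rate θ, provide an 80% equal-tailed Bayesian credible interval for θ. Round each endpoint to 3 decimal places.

Posterior: Beta(1+6, 2+11) = Beta(7, 13).
Equal-tailed 80% interval: the 0.1 and 0.9 quantiles of Beta(7, 13).
Posterior mean ≈ 0.350, SD ≈ 0.104; a Normal approximation gives roughly [0.217, 0.483].
Exact: F⁻¹(0.1) = 0.218; F⁻¹(0.9) = 0.489.

[0.218, 0.489]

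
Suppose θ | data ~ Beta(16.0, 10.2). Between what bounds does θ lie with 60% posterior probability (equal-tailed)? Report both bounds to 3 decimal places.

[0.531, 0.692]

Posterior: Beta(16.0, 10.2).
Equal-tailed 60% interval: the 0.2 and 0.8 quantiles of Beta(16.0, 10.2).
Posterior mean ≈ 0.611, SD ≈ 0.093; a Normal approximation gives roughly [0.532, 0.689].
Exact: F⁻¹(0.2) = 0.531; F⁻¹(0.8) = 0.692.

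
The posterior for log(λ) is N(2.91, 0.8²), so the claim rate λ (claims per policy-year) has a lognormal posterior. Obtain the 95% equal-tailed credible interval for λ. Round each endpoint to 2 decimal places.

[3.83, 88.06]

On the log scale the 95% interval is 2.91 ± 1.960 × 0.8 = [1.3420, 4.4780].
Exponentiate: [e^1.3420, e^4.4780] = [3.83, 88.06].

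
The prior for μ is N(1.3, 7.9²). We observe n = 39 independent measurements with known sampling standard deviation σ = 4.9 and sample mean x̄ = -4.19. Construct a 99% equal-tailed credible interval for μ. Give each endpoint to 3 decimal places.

Posterior precision = 1/7.9² + 39/4.9² = 0.0160 + 1.6243 = 1.6403, so posterior SD = 0.7808.
Posterior mean = (1.3/7.9² + 39·-4.19/4.9²) / 1.6403 = -4.1364.
Interval: -4.1364 ± 2.576 × 0.7808 → [-6.148, -2.125].

[-6.148, -2.125]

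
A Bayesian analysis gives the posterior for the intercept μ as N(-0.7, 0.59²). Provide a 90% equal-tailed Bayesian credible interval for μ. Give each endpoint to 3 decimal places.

[-1.670, 0.270]

The posterior is symmetric, so the 90% equal-tailed interval is μ = -0.7 ± z·0.59 with z = 1.645.
Half-width: 1.645 × 0.59 = 0.970.
-0.7 − 0.970 = -1.670; -0.7 + 0.970 = 0.270.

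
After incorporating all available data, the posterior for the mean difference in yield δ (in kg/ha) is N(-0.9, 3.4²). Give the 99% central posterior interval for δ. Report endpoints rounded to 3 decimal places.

[-9.658, 7.858]

The posterior is symmetric, so the 99% equal-tailed interval is δ = -0.9 ± z·3.4 with z = 2.576.
Half-width: 2.576 × 3.4 = 8.758.
-0.9 − 8.758 = -9.658; -0.9 + 8.758 = 7.858.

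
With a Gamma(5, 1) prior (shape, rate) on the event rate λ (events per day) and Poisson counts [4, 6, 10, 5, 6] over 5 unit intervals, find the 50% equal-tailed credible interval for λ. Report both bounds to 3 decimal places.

Posterior: Gamma(5+31, 1+5) = Gamma(36, 6) (shape, rate).
Equal-tailed 50% interval: Gamma(36, 6) quantiles at 0.25 and 0.75.
Posterior mean ≈ 6.000, SD ≈ 1.000; a Normal approximation gives roughly [5.326, 6.674].
Exact: lower = 5.299; upper = 6.641.

[5.299, 6.641]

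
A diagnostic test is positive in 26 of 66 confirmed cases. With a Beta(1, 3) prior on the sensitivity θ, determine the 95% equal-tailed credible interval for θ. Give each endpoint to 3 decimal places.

Posterior: Beta(1+26, 3+40) = Beta(27, 43).
Equal-tailed 95% interval: the 0.025 and 0.975 quantiles of Beta(27, 43).
Posterior mean ≈ 0.386, SD ≈ 0.058; a Normal approximation gives roughly [0.272, 0.499].
Exact: F⁻¹(0.025) = 0.276; F⁻¹(0.975) = 0.502.

[0.276, 0.502]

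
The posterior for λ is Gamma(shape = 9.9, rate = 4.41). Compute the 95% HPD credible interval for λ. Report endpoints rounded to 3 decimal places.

[0.958, 3.667]

The posterior is unimodal and skewed, so the HPD interval has equal density at both endpoints and is the shortest 95% interval.
Solving f(0.958) = f(3.667) with F(3.667) − F(0.958) = 0.95 gives [0.958, 3.667].
For comparison, the equal-tailed interval is [1.072, 3.844]; the HPD is narrower and shifted toward the mode.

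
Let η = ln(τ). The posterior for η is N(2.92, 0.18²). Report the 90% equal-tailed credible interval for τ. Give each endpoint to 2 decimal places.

On the log scale the 90% interval is 2.92 ± 1.645 × 0.18 = [2.6239, 3.2161].
Exponentiate: [e^2.6239, e^3.2161] = [13.79, 24.93].

[13.79, 24.93]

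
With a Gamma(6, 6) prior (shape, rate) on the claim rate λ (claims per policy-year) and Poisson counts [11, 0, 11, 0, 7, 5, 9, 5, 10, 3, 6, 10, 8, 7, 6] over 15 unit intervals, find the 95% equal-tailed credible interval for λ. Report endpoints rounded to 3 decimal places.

[4.046, 5.948]

Posterior: Gamma(6+98, 6+15) = Gamma(104, 21) (shape, rate).
Equal-tailed 95% interval: Gamma(104, 21) quantiles at 0.025 and 0.975.
Posterior mean ≈ 4.952, SD ≈ 0.486; a Normal approximation gives roughly [4.001, 5.904].
Exact: lower = 4.046; upper = 5.948.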